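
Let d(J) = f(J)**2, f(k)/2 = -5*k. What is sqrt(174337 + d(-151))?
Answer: sqrt(2454437) ≈ 1566.7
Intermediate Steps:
f(k) = -10*k (f(k) = 2*(-5*k) = -10*k)
d(J) = 100*J**2 (d(J) = (-10*J)**2 = 100*J**2)
sqrt(174337 + d(-151)) = sqrt(174337 + 100*(-151)**2) = sqrt(174337 + 100*22801) = sqrt(174337 + 2280100) = sqrt(2454437)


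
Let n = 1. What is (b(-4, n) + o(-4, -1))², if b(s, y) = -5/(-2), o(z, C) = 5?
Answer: 225/4 ≈ 56.250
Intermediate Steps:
b(s, y) = 5/2 (b(s, y) = -5*(-½) = 5/2)
(b(-4, n) + o(-4, -1))² = (5/2 + 5)² = (15/2)² = 225/4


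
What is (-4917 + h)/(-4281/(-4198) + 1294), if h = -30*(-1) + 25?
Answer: -20410676/5436493 ≈ -3.7544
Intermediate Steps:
h = 55 (h = 30 + 25 = 55)
(-4917 + h)/(-4281/(-4198) + 1294) = (-4917 + 55)/(-4281/(-4198) + 1294) = -4862/(-4281*(-1/4198) + 1294) = -4862/(4281/4198 + 1294) = -4862/5436493/4198 = -4862*4198/5436493 = -20410676/5436493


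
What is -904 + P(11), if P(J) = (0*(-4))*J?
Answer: -904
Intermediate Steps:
P(J) = 0 (P(J) = 0*J = 0)
-904 + P(11) = -904 + 0 = -904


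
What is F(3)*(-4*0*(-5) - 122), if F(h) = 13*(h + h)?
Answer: -9516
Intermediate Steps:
F(h) = 26*h (F(h) = 13*(2*h) = 26*h)
F(3)*(-4*0*(-5) - 122) = (26*3)*(-4*0*(-5) - 122) = 78*(0*(-5) - 122) = 78*(0 - 122) = 78*(-122) = -9516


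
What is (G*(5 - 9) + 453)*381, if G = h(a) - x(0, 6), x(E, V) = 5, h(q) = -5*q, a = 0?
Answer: 180213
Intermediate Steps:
G = -5 (G = -5*0 - 1*5 = 0 - 5 = -5)
(G*(5 - 9) + 453)*381 = (-5*(5 - 9) + 453)*381 = (-5*(-4) + 453)*381 = (20 + 453)*381 = 473*381 = 180213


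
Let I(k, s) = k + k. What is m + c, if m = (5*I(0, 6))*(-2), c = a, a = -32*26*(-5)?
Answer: 4160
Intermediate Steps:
I(k, s) = 2*k
a = 4160 (a = -832*(-5) = 4160)
c = 4160
m = 0 (m = (5*(2*0))*(-2) = (5*0)*(-2) = 0*(-2) = 0)
m + c = 0 + 4160 = 4160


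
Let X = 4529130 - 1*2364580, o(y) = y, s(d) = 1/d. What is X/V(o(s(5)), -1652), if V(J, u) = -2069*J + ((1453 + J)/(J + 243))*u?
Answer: -1645058000/7816633 ≈ -210.46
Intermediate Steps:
s(d) = 1/d
V(J, u) = -2069*J + u*(1453 + J)/(243 + J) (V(J, u) = -2069*J + ((1453 + J)/(243 + J))*u = -2069*J + u*(1453 + J)/(243 + J))
X = 2164550 (X = 4529130 - 2364580 = 2164550)
X/V(o(s(5)), -1652) = 2164550/(((-502767/5 - 2069*(1/5)² + 1453*(-1652) - 1652/5)/(243 + 1/5))) = 2164550/(((-502767*⅕ - 2069*(⅕)² - 2400356 + (⅕)*(-1652))/(243 + ⅕))) = 2164550/(((-502767/5 - 2069*1/25 - 2400356 - 1652/5)/(1216/5))) = 2164550/((5*(-502767/5 - 2069/25 - 2400356 - 1652/5)/1216)) = 2164550/(((5/1216)*(-62533064/25))) = 2164550/(-7816633/760) = 2164550*(-760/7816633) = -1645058000/7816633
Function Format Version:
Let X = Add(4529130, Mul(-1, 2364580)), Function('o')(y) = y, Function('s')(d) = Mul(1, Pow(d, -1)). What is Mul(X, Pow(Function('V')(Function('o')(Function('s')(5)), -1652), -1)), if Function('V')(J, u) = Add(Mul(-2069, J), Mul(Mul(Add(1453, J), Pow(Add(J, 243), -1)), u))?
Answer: Rational(-1645058000, 7816633) ≈ -210.46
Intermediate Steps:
Function('s')(d) = Pow(d, -1)
Function('V')(J, u) = Add(Mul(-2069, J), Mul(u, Pow(Add(243, J), -1), Add(1453, J))) (Function('V')(J, u) = Add(Mul(-2069, J), Mul(Mul(Add(1453, J), Pow(Add(243, J), -1)), u)) = Add(Mul(-2069, J), Mul(Mul(Pow(Add(243, J), -1), Add(1453, J)), u)) = Add(Mul(-2069, J), Mul(u, Pow(Add(243, J), -1), Add(1453, J))))
X = 2164550 (X = Add(4529130, -2364580) = 2164550)
Mul(X, Pow(Function('V')(Function('o')(Function('s')(5)), -1652), -1)) = Mul(2164550, Pow(Mul(Pow(Add(243, Pow(5, -1)), -1), Add(Mul(-502767, Pow(5, -1)), Mul(-2069, Pow(Pow(5, -1), 2)), Mul(1453, -1652), Mul(Pow(5, -1), -1652))), -1)) = Mul(2164550, Pow(Mul(Pow(Add(243, Rational(1, 5)), -1), Add(Mul(-502767, Rational(1, 5)), Mul(-2069, Pow(Rational(1, 5), 2)), -2400356, Mul(Rational(1, 5), -1652))), -1)) = Mul(2164550, Pow(Mul(Pow(Rational(1216, 5), -1), Add(Rational(-502767, 5), Mul(-2069, Rational(1, 25)), -2400356, Rational(-1652, 5))), -1)) = Mul(2164550, Pow(Mul(Rational(5, 1216), Add(Rational(-502767, 5), Rational(-2069, 25), -2400356, Rational(-1652, 5))), -1)) = Mul(2164550, Pow(Mul(Rational(5, 1216), Rational(-62533064, 25)), -1)) = Mul(2164550, Pow(Rational(-7816633, 760), -1)) = Mul(2164550, Rational(-760, 7816633)) = Rational(-1645058000, 7816633)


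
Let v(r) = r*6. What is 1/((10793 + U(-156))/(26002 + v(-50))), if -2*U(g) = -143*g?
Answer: -25702/361 ≈ -71.197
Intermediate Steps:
v(r) = 6*r
U(g) = 143*g/2 (U(g) = -(-143)*g/2 = 143*g/2)
1/((10793 + U(-156))/(26002 + v(-50))) = 1/((10793 + (143/2)*(-156))/(26002 + 6*(-50))) = 1/((10793 - 11154)/(26002 - 300)) = 1/(-361/25702) = -25702/361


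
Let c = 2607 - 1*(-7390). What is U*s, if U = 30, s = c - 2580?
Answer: 222510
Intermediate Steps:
c = 9997 (c = 2607 + 7390 = 9997)
s = 7417 (s = 9997 - 2580 = 7417)
U*s = 30*7417 = 222510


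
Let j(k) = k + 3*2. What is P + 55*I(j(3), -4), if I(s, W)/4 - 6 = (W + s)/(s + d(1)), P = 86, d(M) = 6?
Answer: 4438/3 ≈ 1479.3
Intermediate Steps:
j(k) = 6 + k (j(k) = k + 6 = 6 + k)
I(s, W) = 24 + 4*(W + s)/(6 + s) (I(s, W) = 24 + 4*((W + s)/(s + 6)) = 24 + 4*((W + s)/(6 + s)) = 24 + 4*(W + s)/(6 + s))
P + 55*I(j(3), -4) = 86 + 55*(4*(36 - 4 + 7*(6 + 3))/(6 + (6 + 3))) = 86 + 55*(4*(36 - 4 + 7*9)/(6 + 9)) = 86 + 55*(4*(36 - 4 + 63)/15) = 86 + 55*(4*(1/15)*95) = 86 + 55*(76/3) = 86 + 4180/3 = 4438/3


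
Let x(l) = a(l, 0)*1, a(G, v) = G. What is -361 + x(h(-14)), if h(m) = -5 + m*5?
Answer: -436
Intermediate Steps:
h(m) = -5 + 5*m
x(l) = l (x(l) = l*1 = l)
-361 + x(h(-14)) = -361 + (-5 + 5*(-14)) = -361 + (-5 - 70) = -361 - 75 = -436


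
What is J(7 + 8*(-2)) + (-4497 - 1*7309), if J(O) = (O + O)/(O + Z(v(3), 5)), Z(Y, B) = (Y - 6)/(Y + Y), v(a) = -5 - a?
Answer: -767246/65 ≈ -11804.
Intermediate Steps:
Z(Y, B) = (-6 + Y)/(2*Y) (Z(Y, B) = (-6 + Y)/((2*Y)) = (-6 + Y)*(1/(2*Y)) = (-6 + Y)/(2*Y))
J(O) = 2*O/(7/8 + O) (J(O) = (O + O)/(O + (-6 + (-5 - 1*3))/(2*(-5 - 1*3))) = (2*O)/(O + (-6 + (-5 - 3))/(2*(-5 - 3))) = (2*O)/(O + (½)*(-6 - 8)/(-8)) = (2*O)/(O + (½)*(-⅛)*(-14)) = (2*O)/(O + 7/8) = (2*O)/(7/8 + O) = 2*O/(7/8 + O))
J(7 + 8*(-2)) + (-4497 - 1*7309) = 16*(7 + 8*(-2))/(7 + 8*(7 + 8*(-2))) + (-4497 - 1*7309) = 16*(7 - 16)/(7 + 8*(7 - 16)) + (-4497 - 7309) = 16*(-9)/(7 + 8*(-9)) - 11806 = 16*(-9)/(7 - 72) - 11806 = 16*(-9)/(-65) - 11806 = 16*(-9)*(-1/65) - 11806 = 144/65 - 11806 = -767246/65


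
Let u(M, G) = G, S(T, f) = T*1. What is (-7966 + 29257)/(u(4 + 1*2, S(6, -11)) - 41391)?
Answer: -7097/13795 ≈ -0.51446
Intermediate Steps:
S(T, f) = T
(-7966 + 29257)/(u(4 + 1*2, S(6, -11)) - 41391) = (-7966 + 29257)/(6 - 41391) = 21291/(-41385) = 21291*(-1/41385) = -7097/13795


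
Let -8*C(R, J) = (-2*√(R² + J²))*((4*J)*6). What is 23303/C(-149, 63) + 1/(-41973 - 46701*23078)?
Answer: -1/2046418572 + 3329*√26170/1413180 ≈ 0.38108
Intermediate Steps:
C(R, J) = 6*J*√(J² + R²) (C(R, J) = -(-2*√(R² + J²))*(4*J)*6/8 = -(-2*√(J² + R²))*24*J/8 = -(-6)*J*√(J² + R²) = 6*J*√(J² + R²))
23303/C(-149, 63) + 1/(-41973 - 46701*23078) = 23303/((6*63*√(63² + (-149)²))) + 1/(-41973 - 46701*23078) = 23303/((6*63*√(3969 + 22201))) + (1/23078)/(-88674) = 23303/((6*63*√26170)) - 1/88674*1/23078 = 23303/((378*√26170)) - 1/2046418572 = 23303*(√26170/9892260) - 1/2046418572 = 3329*√26170/1413180 - 1/2046418572 = -1/2046418572 + 3329*√26170/1413180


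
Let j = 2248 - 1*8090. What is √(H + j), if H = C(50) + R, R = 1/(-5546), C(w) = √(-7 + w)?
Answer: √(-179688919218 + 30758116*√43)/5546 ≈ 76.39*I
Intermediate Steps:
R = -1/5546 ≈ -0.00018031
j = -5842 (j = 2248 - 8090 = -5842)
H = -1/5546 + √43 (H = √(-7 + 50) - 1/5546 = √43 - 1/5546 = -1/5546 + √43 ≈ 6.5573)
√(H + j) = √((-1/5546 + √43) - 5842) = √(-32399733/5546 + √43)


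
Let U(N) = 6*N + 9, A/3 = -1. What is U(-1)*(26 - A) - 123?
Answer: -36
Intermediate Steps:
A = -3 (A = 3*(-1) = -3)
U(N) = 9 + 6*N
U(-1)*(26 - A) - 123 = (9 + 6*(-1))*(26 - 1*(-3)) - 123 = (9 - 6)*(26 + 3) - 123 = 3*29 - 123 = 87 - 123 = -36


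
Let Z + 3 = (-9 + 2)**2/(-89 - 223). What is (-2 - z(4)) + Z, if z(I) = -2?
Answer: -985/312 ≈ -3.1571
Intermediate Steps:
Z = -985/312 (Z = -3 + (-9 + 2)**2/(-89 - 223) = -3 + (-7)**2/(-312) = -3 + 49*(-1/312) = -3 - 49/312 = -985/312 ≈ -3.1571)
(-2 - z(4)) + Z = (-2 - 1*(-2)) - 985/312 = (-2 + 2) - 985/312 = 0 - 985/312 = -985/312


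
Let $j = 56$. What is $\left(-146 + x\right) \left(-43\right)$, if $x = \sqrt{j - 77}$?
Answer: $6278 - 43 i \sqrt{21} \approx 6278.0 - 197.05 i$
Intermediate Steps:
$x = i \sqrt{21}$ ($x = \sqrt{56 - 77} = \sqrt{-21} = i \sqrt{21} \approx 4.5826 i$)
$\left(-146 + x\right) \left(-43\right) = \left(-146 + i \sqrt{21}\right) \left(-43\right) = 6278 - 43 i \sqrt{21}$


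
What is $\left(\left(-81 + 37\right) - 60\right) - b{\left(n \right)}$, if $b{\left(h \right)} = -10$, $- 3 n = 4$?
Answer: $-94$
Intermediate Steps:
$n = - \frac{4}{3}$ ($n = \left(- \frac{1}{3}\right) 4 = - \frac{4}{3} \approx -1.3333$)
$\left(\left(-81 + 37\right) - 60\right) - b{\left(n \right)} = \left(\left(-81 + 37\right) - 60\right) - -10 = \left(-44 - 60\right) + 10 = -104 + 10 = -94$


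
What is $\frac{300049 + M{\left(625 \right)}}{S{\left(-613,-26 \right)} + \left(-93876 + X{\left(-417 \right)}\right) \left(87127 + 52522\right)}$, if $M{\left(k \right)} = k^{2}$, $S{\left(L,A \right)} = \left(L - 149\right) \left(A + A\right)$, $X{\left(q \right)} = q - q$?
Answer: $- \frac{345337}{6554824950} \approx -5.2684 \cdot 10^{-5}$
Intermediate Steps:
$X{\left(q \right)} = 0$
$S{\left(L,A \right)} = 2 A \left(-149 + L\right)$ ($S{\left(L,A \right)} = \left(-149 + L\right) 2 A = 2 A \left(-149 + L\right)$)
$\frac{300049 + M{\left(625 \right)}}{S{\left(-613,-26 \right)} + \left(-93876 + X{\left(-417 \right)}\right) \left(87127 + 52522\right)} = \frac{300049 + 625^{2}}{2 \left(-26\right) \left(-149 - 613\right) + \left(-93876 + 0\right) \left(87127 + 52522\right)} = \frac{300049 + 390625}{2 \left(-26\right) \left(-762\right) - 13109689524} = \frac{690674}{39624 - 13109689524} = \frac{690674}{-13109649900} = 690674 \left(- \frac{1}{13109649900}\right) = - \frac{345337}{6554824950}$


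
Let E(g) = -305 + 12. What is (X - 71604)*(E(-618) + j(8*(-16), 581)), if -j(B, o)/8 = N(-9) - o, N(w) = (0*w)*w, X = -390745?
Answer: -2013529895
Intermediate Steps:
N(w) = 0 (N(w) = 0*w = 0)
E(g) = -293
j(B, o) = 8*o (j(B, o) = -8*(0 - o) = -(-8)*o = 8*o)
(X - 71604)*(E(-618) + j(8*(-16), 581)) = (-390745 - 71604)*(-293 + 8*581) = -462349*(-293 + 4648) = -462349*4355 = -2013529895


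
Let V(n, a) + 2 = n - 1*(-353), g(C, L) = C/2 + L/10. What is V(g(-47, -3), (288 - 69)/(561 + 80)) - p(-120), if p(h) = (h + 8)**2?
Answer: -61084/5 ≈ -12217.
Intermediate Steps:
p(h) = (8 + h)**2
g(C, L) = C/2 + L/10 (g(C, L) = C*(1/2) + L*(1/10) = C/2 + L/10)
V(n, a) = 351 + n (V(n, a) = -2 + (n - 1*(-353)) = -2 + (n + 353) = -2 + (353 + n) = 351 + n)
V(g(-47, -3), (288 - 69)/(561 + 80)) - p(-120) = (351 + ((1/2)*(-47) + (1/10)*(-3))) - (8 - 120)**2 = (351 + (-47/2 - 3/10)) - 1*(-112)**2 = (351 - 119/5) - 1*12544 = 1636/5 - 12544 = -61084/5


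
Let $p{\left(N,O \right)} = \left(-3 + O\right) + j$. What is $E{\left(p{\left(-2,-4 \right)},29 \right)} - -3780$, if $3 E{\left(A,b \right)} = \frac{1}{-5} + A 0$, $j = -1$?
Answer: $\frac{56699}{15} \approx 3779.9$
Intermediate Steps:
$p{\left(N,O \right)} = -4 + O$ ($p{\left(N,O \right)} = \left(-3 + O\right) - 1 = -4 + O$)
$E{\left(A,b \right)} = - \frac{1}{15}$ ($E{\left(A,b \right)} = \frac{\frac{1}{-5} + A 0}{3} = \frac{- \frac{1}{5} + 0}{3} = \frac{1}{3} \left(- \frac{1}{5}\right) = - \frac{1}{15}$)
$E{\left(p{\left(-2,-4 \right)},29 \right)} - -3780 = - \frac{1}{15} - -3780 = - \frac{1}{15} + 3780 = \frac{56699}{15}$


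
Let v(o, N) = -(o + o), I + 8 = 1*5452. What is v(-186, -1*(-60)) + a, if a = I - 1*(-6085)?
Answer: 11901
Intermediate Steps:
I = 5444 (I = -8 + 1*5452 = -8 + 5452 = 5444)
v(o, N) = -2*o
a = 11529 (a = 5444 - 1*(-6085) = 5444 + 6085 = 11529)
v(-186, -1*(-60)) + a = -2*(-186) + 11529 = 372 + 11529 = 11901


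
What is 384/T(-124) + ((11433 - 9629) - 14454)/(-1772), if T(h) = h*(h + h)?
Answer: 6088957/851446 ≈ 7.1513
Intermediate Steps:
T(h) = 2*h² (T(h) = h*(2*h) = 2*h²)
384/T(-124) + ((11433 - 9629) - 14454)/(-1772) = 384/((2*(-124)²)) + ((11433 - 9629) - 14454)/(-1772) = 384/((2*15376)) + (1804 - 14454)*(-1/1772) = 384/30752 - 12650*(-1/1772) = 384*(1/30752) + 6325/886 = 12/961 + 6325/886 = 6088957/851446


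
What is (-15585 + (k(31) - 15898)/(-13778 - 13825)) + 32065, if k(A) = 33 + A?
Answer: 151637758/9201 ≈ 16481.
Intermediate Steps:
(-15585 + (k(31) - 15898)/(-13778 - 13825)) + 32065 = (-15585 + ((33 + 31) - 15898)/(-13778 - 13825)) + 32065 = (-15585 + (64 - 15898)/(-27603)) + 32065 = (-15585 - 15834*(-1/27603)) + 32065 = (-15585 + 5278/9201) + 32065 = -143392307/9201 + 32065 = 151637758/9201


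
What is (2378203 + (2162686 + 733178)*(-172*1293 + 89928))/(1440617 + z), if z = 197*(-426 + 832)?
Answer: -383606934149/1520599 ≈ -2.5227e+5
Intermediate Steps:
z = 79982 (z = 197*406 = 79982)
(2378203 + (2162686 + 733178)*(-172*1293 + 89928))/(1440617 + z) = (2378203 + (2162686 + 733178)*(-172*1293 + 89928))/(1440617 + 79982) = (2378203 + 2895864*(-222396 + 89928))/1520599 = (2378203 + 2895864*(-132468))*(1/1520599) = (2378203 - 383609312352)*(1/1520599) = -383606934149*1/1520599 = -383606934149/1520599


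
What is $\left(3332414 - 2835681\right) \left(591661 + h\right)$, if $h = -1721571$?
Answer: $-561263584030$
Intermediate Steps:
$\left(3332414 - 2835681\right) \left(591661 + h\right) = \left(3332414 - 2835681\right) \left(591661 - 1721571\right) = 496733 \left(-1129910\right) = -561263584030$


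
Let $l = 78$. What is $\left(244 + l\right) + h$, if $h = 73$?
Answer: $395$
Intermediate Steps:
$\left(244 + l\right) + h = \left(244 + 78\right) + 73 = 322 + 73 = 395$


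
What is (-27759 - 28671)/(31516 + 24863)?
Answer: -18810/18793 ≈ -1.0009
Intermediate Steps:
(-27759 - 28671)/(31516 + 24863) = -56430/56379 = -56430*1/56379 = -18810/18793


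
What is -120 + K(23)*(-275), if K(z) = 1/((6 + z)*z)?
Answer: -80315/667 ≈ -120.41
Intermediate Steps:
K(z) = 1/(z*(6 + z))
-120 + K(23)*(-275) = -120 + (1/(23*(6 + 23)))*(-275) = -120 + ((1/23)/29)*(-275) = -120 + ((1/23)*(1/29))*(-275) = -120 + (1/667)*(-275) = -120 - 275/667 = -80315/667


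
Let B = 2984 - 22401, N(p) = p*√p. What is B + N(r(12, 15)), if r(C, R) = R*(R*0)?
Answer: -19417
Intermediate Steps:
r(C, R) = 0 (r(C, R) = R*0 = 0)
N(p) = p^(3/2)
B = -19417
B + N(r(12, 15)) = -19417 + 0^(3/2) = -19417 + 0 = -19417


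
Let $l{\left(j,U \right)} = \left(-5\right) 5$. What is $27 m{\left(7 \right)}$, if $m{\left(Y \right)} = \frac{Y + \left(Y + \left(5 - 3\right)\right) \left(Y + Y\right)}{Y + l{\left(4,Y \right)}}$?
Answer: $- \frac{399}{2} \approx -199.5$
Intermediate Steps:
$l{\left(j,U \right)} = -25$
$m{\left(Y \right)} = \frac{Y + 2 Y \left(2 + Y\right)}{-25 + Y}$ ($m{\left(Y \right)} = \frac{Y + \left(Y + \left(5 - 3\right)\right) \left(Y + Y\right)}{Y - 25} = \frac{Y + \left(Y + \left(5 - 3\right)\right) 2 Y}{-25 + Y} = \frac{Y + \left(Y + 2\right) 2 Y}{-25 + Y} = \frac{Y + \left(2 + Y\right) 2 Y}{-25 + Y} = \frac{Y + 2 Y \left(2 + Y\right)}{-25 + Y}$)
$27 m{\left(7 \right)} = 27 \frac{7 \left(5 + 2 \cdot 7\right)}{-25 + 7} = 27 \frac{7 \left(5 + 14\right)}{-18} = 27 \cdot 7 \left(- \frac{1}{18}\right) 19 = 27 \left(- \frac{133}{18}\right) = - \frac{399}{2}$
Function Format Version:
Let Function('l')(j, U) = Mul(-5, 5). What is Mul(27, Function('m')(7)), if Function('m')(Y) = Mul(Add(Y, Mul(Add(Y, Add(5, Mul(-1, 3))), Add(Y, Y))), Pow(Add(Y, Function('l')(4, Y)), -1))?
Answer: Rational(-399, 2) ≈ -199.50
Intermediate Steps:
Function('l')(j, U) = -25
Function('m')(Y) = Mul(Pow(Add(-25, Y), -1), Add(Y, Mul(2, Y, Add(2, Y)))) (Function('m')(Y) = Mul(Add(Y, Mul(Add(Y, Add(5, Mul(-1, 3))), Add(Y, Y))), Pow(Add(Y, -25), -1)) = Mul(Add(Y, Mul(Add(Y, Add(5, -3)), Mul(2, Y))), Pow(Add(-25, Y), -1)) = Mul(Add(Y, Mul(Add(Y, 2), Mul(2, Y))), Pow(Add(-25, Y), -1)) = Mul(Add(Y, Mul(Add(2, Y), Mul(2, Y))), Pow(Add(-25, Y), -1)) = Mul(Add(Y, Mul(2, Y, Add(2, Y))), Pow(Add(-25, Y), -1)) = Mul(Pow(Add(-25, Y), -1), Add(Y, Mul(2, Y, Add(2, Y)))))
Mul(27, Function('m')(7)) = Mul(27, Mul(7, Pow(Add(-25, 7), -1), Add(5, Mul(2, 7)))) = Mul(27, Mul(7, Pow(-18, -1), Add(5, 14))) = Mul(27, Mul(7, Rational(-1, 18), 19)) = Mul(27, Rational(-133, 18)) = Rational(-399, 2)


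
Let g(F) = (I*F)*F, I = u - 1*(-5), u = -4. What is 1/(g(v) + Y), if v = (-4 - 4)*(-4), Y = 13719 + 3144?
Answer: 1/17887 ≈ 5.5907e-5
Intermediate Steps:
I = 1 (I = -4 - 1*(-5) = -4 + 5 = 1)
Y = 16863
v = 32 (v = -8*(-4) = 32)
g(F) = F² (g(F) = (1*F)*F = F*F = F²)
1/(g(v) + Y) = 1/(32² + 16863) = 1/(1024 + 16863) = 1/17887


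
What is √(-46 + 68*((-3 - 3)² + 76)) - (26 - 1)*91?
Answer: -2275 + √7570 ≈ -2188.0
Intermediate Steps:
√(-46 + 68*((-3 - 3)² + 76)) - (26 - 1)*91 = √(-46 + 68*((-6)² + 76)) - 25*91 = √(-46 + 68*(36 + 76)) - 1*2275 = √(-46 + 68*112) - 2275 = √(-46 + 7616) - 2275 = √7570 - 2275 = -2275 + √7570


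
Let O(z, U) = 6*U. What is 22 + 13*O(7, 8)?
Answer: 646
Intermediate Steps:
22 + 13*O(7, 8) = 22 + 13*(6*8) = 22 + 13*48 = 22 + 624 = 646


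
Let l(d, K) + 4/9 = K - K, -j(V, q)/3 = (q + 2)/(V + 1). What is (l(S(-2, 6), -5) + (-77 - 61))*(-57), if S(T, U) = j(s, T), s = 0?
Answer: 23674/3 ≈ 7891.3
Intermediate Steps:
j(V, q) = -3*(2 + q)/(1 + V) (j(V, q) = -3*(q + 2)/(V + 1) = -3*(2 + q)/(1 + V))
S(T, U) = -6 - 3*T (S(T, U) = 3*(-2 - T)/(1 + 0) = 3*(-2 - T)/1 = 3*1*(-2 - T) = -6 - 3*T)
l(d, K) = -4/9 (l(d, K) = -4/9 + (K - K) = -4/9 + 0 = -4/9)
(l(S(-2, 6), -5) + (-77 - 61))*(-57) = (-4/9 + (-77 - 61))*(-57) = (-4/9 - 138)*(-57) = -1246/9*(-57) = 23674/3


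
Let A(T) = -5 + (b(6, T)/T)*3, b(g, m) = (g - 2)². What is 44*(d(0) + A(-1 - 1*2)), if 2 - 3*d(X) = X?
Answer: -2684/3 ≈ -894.67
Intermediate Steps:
d(X) = ⅔ - X/3
b(g, m) = (-2 + g)²
A(T) = -5 + 48/T (A(T) = -5 + ((-2 + 6)²/T)*3 = -5 + (4²/T)*3 = -5 + (16/T)*3 = -5 + 48/T)
44*(d(0) + A(-1 - 1*2)) = 44*((⅔ - ⅓*0) + (-5 + 48/(-1 - 1*2))) = 44*((⅔ + 0) + (-5 + 48/(-1 - 2))) = 44*(⅔ + (-5 + 48/(-3))) = 44*(⅔ + (-5 + 48*(-⅓))) = 44*(⅔ + (-5 - 16)) = 44*(⅔ - 21) = 44*(-61/3) = -2684/3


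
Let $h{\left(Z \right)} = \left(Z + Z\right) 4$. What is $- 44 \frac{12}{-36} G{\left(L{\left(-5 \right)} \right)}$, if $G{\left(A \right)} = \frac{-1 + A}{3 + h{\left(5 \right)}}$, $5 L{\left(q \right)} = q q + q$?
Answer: $\frac{44}{43} \approx 1.0233$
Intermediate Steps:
$L{\left(q \right)} = \frac{q}{5} + \frac{q^{2}}{5}$ ($L{\left(q \right)} = \frac{q q + q}{5} = \frac{q^{2} + q}{5} = \frac{q + q^{2}}{5} = \frac{q}{5} + \frac{q^{2}}{5}$)
$h{\left(Z \right)} = 8 Z$ ($h{\left(Z \right)} = 2 Z 4 = 8 Z$)
$G{\left(A \right)} = - \frac{1}{43} + \frac{A}{43}$ ($G{\left(A \right)} = \frac{-1 + A}{3 + 8 \cdot 5} = \frac{-1 + A}{3 + 40} = \frac{-1 + A}{43} = \left(-1 + A\right) \frac{1}{43} = - \frac{1}{43} + \frac{A}{43}$)
$- 44 \frac{12}{-36} G{\left(L{\left(-5 \right)} \right)} = - 44 \frac{12}{-36} \left(- \frac{1}{43} + \frac{\frac{1}{5} \left(-5\right) \left(1 - 5\right)}{43}\right) = - 44 \cdot 12 \left(- \frac{1}{36}\right) \left(- \frac{1}{43} + \frac{\frac{1}{5} \left(-5\right) \left(-4\right)}{43}\right) = - 44 \left(- \frac{1}{3}\right) \left(- \frac{1}{43} + \frac{1}{43} \cdot 4\right) = - \frac{\left(-44\right) \left(- \frac{1}{43} + \frac{4}{43}\right)}{3} = - \frac{\left(-44\right) 3}{3 \cdot 43} = \left(-1\right) \left(- \frac{44}{43}\right) = \frac{44}{43}$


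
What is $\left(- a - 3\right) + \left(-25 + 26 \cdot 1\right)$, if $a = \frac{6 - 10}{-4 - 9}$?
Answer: $- \frac{30}{13} \approx -2.3077$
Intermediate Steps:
$a = \frac{4}{13}$ ($a = - \frac{4}{-13} = \left(-4\right) \left(- \frac{1}{13}\right) = \frac{4}{13} \approx 0.30769$)
$\left(- a - 3\right) + \left(-25 + 26 \cdot 1\right) = \left(\left(-1\right) \frac{4}{13} - 3\right) + \left(-25 + 26 \cdot 1\right) = \left(- \frac{4}{13} + \left(-7 + 4\right)\right) + \left(-25 + 26\right) = \left(- \frac{4}{13} - 3\right) + 1 = - \frac{43}{13} + 1 = - \frac{30}{13}$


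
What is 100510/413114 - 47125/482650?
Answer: 580863085/3987789442 ≈ 0.14566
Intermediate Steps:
100510/413114 - 47125/482650 = 100510*(1/413114) - 47125*1/482650 = 50255/206557 - 1885/19306 = 580863085/3987789442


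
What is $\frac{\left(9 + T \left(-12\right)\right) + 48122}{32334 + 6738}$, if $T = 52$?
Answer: $\frac{47507}{39072} \approx 1.2159$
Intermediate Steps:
$\frac{\left(9 + T \left(-12\right)\right) + 48122}{32334 + 6738} = \frac{\left(9 + 52 \left(-12\right)\right) + 48122}{32334 + 6738} = \frac{\left(9 - 624\right) + 48122}{39072} = \left(-615 + 48122\right) \frac{1}{39072} = 47507 \cdot \frac{1}{39072} = \frac{47507}{39072}$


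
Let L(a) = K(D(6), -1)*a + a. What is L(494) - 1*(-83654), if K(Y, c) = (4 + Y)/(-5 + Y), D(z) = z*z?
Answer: 2628348/31 ≈ 84785.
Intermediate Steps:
D(z) = z²
K(Y, c) = (4 + Y)/(-5 + Y)
L(a) = 71*a/31 (L(a) = ((4 + 6²)/(-5 + 6²))*a + a = ((4 + 36)/(-5 + 36))*a + a = (40/31)*a + a = ((1/31)*40)*a + a = 40*a/31 + a = 71*a/31)
L(494) - 1*(-83654) = (71/31)*494 - 1*(-83654) = 35074/31 + 83654 = 2628348/31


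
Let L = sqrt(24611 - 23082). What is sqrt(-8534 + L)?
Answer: sqrt(-8534 + sqrt(1529)) ≈ 92.168*I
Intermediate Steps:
L = sqrt(1529) ≈ 39.102
sqrt(-8534 + L) = sqrt(-8534 + sqrt(1529))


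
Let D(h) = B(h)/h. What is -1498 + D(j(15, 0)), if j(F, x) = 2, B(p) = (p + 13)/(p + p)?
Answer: -11969/8 ≈ -1496.1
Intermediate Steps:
B(p) = (13 + p)/(2*p) (B(p) = (13 + p)/((2*p)) = (13 + p)*(1/(2*p)) = (13 + p)/(2*p))
D(h) = (13 + h)/(2*h²) (D(h) = ((13 + h)/(2*h))/h = (13 + h)/(2*h²))
-1498 + D(j(15, 0)) = -1498 + (½)*(13 + 2)/2² = -1498 + (½)*(¼)*15 = -1498 + 15/8 = -11969/8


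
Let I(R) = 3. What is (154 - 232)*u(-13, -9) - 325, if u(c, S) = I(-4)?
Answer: -559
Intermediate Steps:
u(c, S) = 3
(154 - 232)*u(-13, -9) - 325 = (154 - 232)*3 - 325 = -78*3 - 325 = -234 - 325 = -559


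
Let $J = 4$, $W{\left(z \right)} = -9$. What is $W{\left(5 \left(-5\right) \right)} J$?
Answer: $-36$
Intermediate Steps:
$W{\left(5 \left(-5\right) \right)} J = \left(-9\right) 4 = -36$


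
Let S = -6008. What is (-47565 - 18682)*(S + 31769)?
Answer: -1706588967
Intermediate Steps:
(-47565 - 18682)*(S + 31769) = (-47565 - 18682)*(-6008 + 31769) = -66247*25761 = -1706588967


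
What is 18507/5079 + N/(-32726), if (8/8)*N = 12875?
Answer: 180089319/55405118 ≈ 3.2504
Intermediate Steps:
N = 12875
18507/5079 + N/(-32726) = 18507/5079 + 12875/(-32726) = 18507*(1/5079) + 12875*(-1/32726) = 6169/1693 - 12875/32726 = 180089319/55405118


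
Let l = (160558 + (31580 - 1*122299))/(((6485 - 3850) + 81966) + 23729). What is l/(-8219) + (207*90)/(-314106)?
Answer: -2768237199839/46611459898770 ≈ -0.059390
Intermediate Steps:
l = 69839/108330 (l = (160558 + (31580 - 122299))/((2635 + 81966) + 23729) = (160558 - 90719)/(84601 + 23729) = 69839/108330 ≈ 0.64469)
l/(-8219) + (207*90)/(-314106) = (69839/108330)/(-8219) + (207*90)/(-314106) = (69839/108330)*(-1/8219) + 18630*(-1/314106) = -69839/890364270 - 3105/52351 = -2768237199839/46611459898770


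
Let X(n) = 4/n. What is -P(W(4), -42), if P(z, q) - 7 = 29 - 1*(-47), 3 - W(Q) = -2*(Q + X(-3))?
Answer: -83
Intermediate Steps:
W(Q) = 1/3 + 2*Q (W(Q) = 3 - (-2)*(Q + 4/(-3)) = 3 - (-2)*(Q + 4*(-1/3)) = 3 - (-2)*(Q - 4/3) = 3 - (-2)*(-4/3 + Q) = 3 - (8/3 - 2*Q) = 3 + (-8/3 + 2*Q) = 1/3 + 2*Q)
P(z, q) = 83 (P(z, q) = 7 + (29 - 1*(-47)) = 7 + (29 + 47) = 7 + 76 = 83)
-P(W(4), -42) = -1*83 = -83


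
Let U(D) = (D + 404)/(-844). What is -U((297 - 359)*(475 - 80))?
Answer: -12043/422 ≈ -28.538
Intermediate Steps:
U(D) = -101/211 - D/844 (U(D) = (404 + D)*(-1/844) = -101/211 - D/844)
-U((297 - 359)*(475 - 80)) = -(-101/211 - (297 - 359)*(475 - 80)/844) = -(-101/211 - (-31)*395/422) = -(-101/211 - 1/844*(-24490)) = -(-101/211 + 12245/422) = -1*12043/422 = -12043/422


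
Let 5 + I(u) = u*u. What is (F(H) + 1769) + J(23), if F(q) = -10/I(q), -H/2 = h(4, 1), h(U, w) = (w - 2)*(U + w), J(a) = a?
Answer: 34046/19 ≈ 1791.9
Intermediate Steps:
I(u) = -5 + u² (I(u) = -5 + u*u = -5 + u²)
h(U, w) = (-2 + w)*(U + w)
H = 10 (H = -2*(1² - 2*4 - 2*1 + 4*1) = -2*(1 - 8 - 2 + 4) = -2*(-5) = 10)
F(q) = -10/(-5 + q²)
(F(H) + 1769) + J(23) = (-10/(-5 + 10²) + 1769) + 23 = (-10/(-5 + 100) + 1769) + 23 = (-10/95 + 1769) + 23 = (-10*1/95 + 1769) + 23 = (-2/19 + 1769) + 23 = 33609/19 + 23 = 34046/19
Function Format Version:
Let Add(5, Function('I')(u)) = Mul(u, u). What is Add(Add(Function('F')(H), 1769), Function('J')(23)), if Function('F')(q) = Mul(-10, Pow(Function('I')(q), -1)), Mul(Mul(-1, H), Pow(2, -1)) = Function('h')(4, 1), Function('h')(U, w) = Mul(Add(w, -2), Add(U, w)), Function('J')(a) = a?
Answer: Rational(34046, 19) ≈ 1791.9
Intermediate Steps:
Function('I')(u) = Add(-5, Pow(u, 2)) (Function('I')(u) = Add(-5, Mul(u, u)) = Add(-5, Pow(u, 2)))
Function('h')(U, w) = Mul(Add(-2, w), Add(U, w))
H = 10 (H = Mul(-2, Add(Pow(1, 2), Mul(-2, 4), Mul(-2, 1), Mul(4, 1))) = Mul(-2, Add(1, -8, -2, 4)) = Mul(-2, -5) = 10)
Function('F')(q) = Mul(-10, Pow(Add(-5, Pow(q, 2)), -1))
Add(Add(Function('F')(H), 1769), Function('J')(23)) = Add(Add(Mul(-10, Pow(Add(-5, Pow(10, 2)), -1)), 1769), 23) = Add(Add(Mul(-10, Pow(Add(-5, 100), -1)), 1769), 23) = Add(Add(Mul(-10, Pow(95, -1)), 1769), 23) = Add(Add(Mul(-10, Rational(1, 95)), 1769), 23) = Add(Add(Rational(-2, 19), 1769), 23) = Add(Rational(33609, 19), 23) = Rational(34046, 19)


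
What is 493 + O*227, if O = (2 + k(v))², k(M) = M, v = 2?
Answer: 4125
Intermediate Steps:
O = 16 (O = (2 + 2)² = 4² = 16)
493 + O*227 = 493 + 16*227 = 493 + 3632 = 4125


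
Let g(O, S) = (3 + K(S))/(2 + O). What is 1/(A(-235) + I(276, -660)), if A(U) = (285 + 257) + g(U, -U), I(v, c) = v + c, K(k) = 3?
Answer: 233/36808 ≈ 0.0063301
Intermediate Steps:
I(v, c) = c + v
g(O, S) = 6/(2 + O) (g(O, S) = (3 + 3)/(2 + O) = 6/(2 + O))
A(U) = 542 + 6/(2 + U) (A(U) = (285 + 257) + 6/(2 + U) = 542 + 6/(2 + U))
1/(A(-235) + I(276, -660)) = 1/(2*(545 + 271*(-235))/(2 - 235) + (-660 + 276)) = 1/(2*(545 - 63685)/(-233) - 384) = 1/(2*(-1/233)*(-63140) - 384) = 1/(126280/233 - 384) = 1/(36808/233) = 233/36808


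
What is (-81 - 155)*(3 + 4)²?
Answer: -11564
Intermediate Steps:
(-81 - 155)*(3 + 4)² = -236*7² = -236*49 = -11564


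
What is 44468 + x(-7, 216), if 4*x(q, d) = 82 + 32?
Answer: 88993/2 ≈ 44497.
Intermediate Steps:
x(q, d) = 57/2 (x(q, d) = (82 + 32)/4 = (¼)*114 = 57/2)
44468 + x(-7, 216) = 44468 + 57/2 = 88993/2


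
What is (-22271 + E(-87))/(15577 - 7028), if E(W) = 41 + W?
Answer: -22317/8549 ≈ -2.6105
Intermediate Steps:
(-22271 + E(-87))/(15577 - 7028) = (-22271 + (41 - 87))/(15577 - 7028) = (-22271 - 46)/8549 = -22317*1/8549 = -22317/8549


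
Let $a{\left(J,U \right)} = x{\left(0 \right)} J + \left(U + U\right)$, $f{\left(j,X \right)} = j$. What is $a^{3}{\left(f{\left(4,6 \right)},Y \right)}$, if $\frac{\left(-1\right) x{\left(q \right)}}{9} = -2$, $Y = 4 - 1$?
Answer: $474552$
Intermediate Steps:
$Y = 3$
$x{\left(q \right)} = 18$ ($x{\left(q \right)} = \left(-9\right) \left(-2\right) = 18$)
$a{\left(J,U \right)} = 2 U + 18 J$ ($a{\left(J,U \right)} = 18 J + \left(U + U\right) = 18 J + 2 U = 2 U + 18 J$)
$a^{3}{\left(f{\left(4,6 \right)},Y \right)} = \left(2 \cdot 3 + 18 \cdot 4\right)^{3} = \left(6 + 72\right)^{3} = 78^{3} = 474552$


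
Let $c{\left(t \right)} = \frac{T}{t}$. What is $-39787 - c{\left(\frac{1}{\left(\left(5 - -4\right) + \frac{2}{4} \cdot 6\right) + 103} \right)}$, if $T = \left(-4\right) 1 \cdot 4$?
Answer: $-37947$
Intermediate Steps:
$T = -16$ ($T = \left(-4\right) 4 = -16$)
$c{\left(t \right)} = - \frac{16}{t}$
$-39787 - c{\left(\frac{1}{\left(\left(5 - -4\right) + \frac{2}{4} \cdot 6\right) + 103} \right)} = -39787 - - \frac{16}{\frac{1}{\left(\left(5 - -4\right) + \frac{2}{4} \cdot 6\right) + 103}} = -39787 - - \frac{16}{\frac{1}{\left(\left(5 + 4\right) + 2 \cdot \frac{1}{4} \cdot 6\right) + 103}} = -39787 - - \frac{16}{\frac{1}{\left(9 + \frac{1}{2} \cdot 6\right) + 103}} = -39787 - - \frac{16}{\frac{1}{\left(9 + 3\right) + 103}} = -39787 - - \frac{16}{\frac{1}{12 + 103}} = -39787 - - \frac{16}{\frac{1}{115}} = -39787 - - 16 \frac{1}{\frac{1}{115}} = -39787 - \left(-16\right) 115 = -39787 - -1840 = -39787 + 1840 = -37947$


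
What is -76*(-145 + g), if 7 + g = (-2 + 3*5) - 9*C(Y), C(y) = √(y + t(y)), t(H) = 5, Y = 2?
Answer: 10564 + 684*√7 ≈ 12374.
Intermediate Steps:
C(y) = √(5 + y) (C(y) = √(y + 5) = √(5 + y))
g = 6 - 9*√7 (g = -7 + ((-2 + 3*5) - 9*√(5 + 2)) = -7 + ((-2 + 15) - 9*√7) = -7 + (13 - 9*√7) = 6 - 9*√7 ≈ -17.812)
-76*(-145 + g) = -76*(-145 + (6 - 9*√7)) = -76*(-139 - 9*√7) = 10564 + 684*√7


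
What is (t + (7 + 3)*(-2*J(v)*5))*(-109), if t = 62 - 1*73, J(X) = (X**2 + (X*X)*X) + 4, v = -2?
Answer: 1199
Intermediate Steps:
J(X) = 4 + X**2 + X**3 (J(X) = (X**2 + X**2*X) + 4 = (X**2 + X**3) + 4 = 4 + X**2 + X**3)
t = -11 (t = 62 - 73 = -11)
(t + (7 + 3)*(-2*J(v)*5))*(-109) = (-11 + (7 + 3)*(-2*(4 + (-2)**2 + (-2)**3)*5))*(-109) = (-11 + 10*(-2*(4 + 4 - 8)*5))*(-109) = (-11 + 10*(-2*0*5))*(-109) = (-11 + 10*(0*5))*(-109) = (-11 + 10*0)*(-109) = (-11 + 0)*(-109) = -11*(-109) = 1199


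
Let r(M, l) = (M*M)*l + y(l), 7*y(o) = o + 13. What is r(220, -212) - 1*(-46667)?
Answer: -71499130/7 ≈ -1.0214e+7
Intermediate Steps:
y(o) = 13/7 + o/7 (y(o) = (o + 13)/7 = (13 + o)/7 = 13/7 + o/7)
r(M, l) = 13/7 + l/7 + l*M² (r(M, l) = (M*M)*l + (13/7 + l/7) = M²*l + (13/7 + l/7) = l*M² + (13/7 + l/7) = 13/7 + l/7 + l*M²)
r(220, -212) - 1*(-46667) = (13/7 + (⅐)*(-212) - 212*220²) - 1*(-46667) = (13/7 - 212/7 - 212*48400) + 46667 = (13/7 - 212/7 - 10260800) + 46667 = -71825799/7 + 46667 = -71499130/7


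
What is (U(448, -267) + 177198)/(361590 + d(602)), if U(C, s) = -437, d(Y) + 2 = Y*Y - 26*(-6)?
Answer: 176761/724148 ≈ 0.24410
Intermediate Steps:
d(Y) = 154 + Y² (d(Y) = -2 + (Y*Y - 26*(-6)) = -2 + (Y² + 156) = -2 + (156 + Y²) = 154 + Y²)
(U(448, -267) + 177198)/(361590 + d(602)) = (-437 + 177198)/(361590 + (154 + 602²)) = 176761/(361590 + (154 + 362404)) = 176761/(361590 + 362558) = 176761/724148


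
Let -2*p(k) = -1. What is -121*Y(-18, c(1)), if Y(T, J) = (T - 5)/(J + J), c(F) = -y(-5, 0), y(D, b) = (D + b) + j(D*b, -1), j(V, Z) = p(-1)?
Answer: 2783/9 ≈ 309.22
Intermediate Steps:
p(k) = ½ (p(k) = -½*(-1) = ½)
j(V, Z) = ½
y(D, b) = ½ + D + b (y(D, b) = (D + b) + ½ = ½ + D + b)
c(F) = 9/2 (c(F) = -(½ - 5 + 0) = -1*(-9/2) = 9/2)
Y(T, J) = (-5 + T)/(2*J) (Y(T, J) = (-5 + T)/((2*J)) = (-5 + T)*(1/(2*J)) = (-5 + T)/(2*J))
-121*Y(-18, c(1)) = -121*(-5 - 18)/(2*9/2) = -121*2*(-23)/(2*9) = -121*(-23/9) = 2783/9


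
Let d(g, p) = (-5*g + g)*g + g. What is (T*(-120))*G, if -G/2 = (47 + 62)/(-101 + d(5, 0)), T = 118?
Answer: -771720/49 ≈ -15749.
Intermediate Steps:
d(g, p) = g - 4*g² (d(g, p) = (-4*g)*g + g = -4*g² + g = g - 4*g²)
G = 109/98 (G = -2*(47 + 62)/(-101 + 5*(1 - 4*5)) = -218/(-101 + 5*(1 - 20)) = -218/(-101 + 5*(-19)) = -218/(-101 - 95) = -218/(-196) = -218*(-1)/196 = -2*(-109/196) = 109/98 ≈ 1.1122)
(T*(-120))*G = (118*(-120))*(109/98) = -14160*109/98 = -771720/49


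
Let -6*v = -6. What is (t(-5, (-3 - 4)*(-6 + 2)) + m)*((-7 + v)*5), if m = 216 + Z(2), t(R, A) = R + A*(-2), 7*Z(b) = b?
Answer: -32610/7 ≈ -4658.6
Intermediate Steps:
v = 1 (v = -⅙*(-6) = 1)
Z(b) = b/7
t(R, A) = R - 2*A
m = 1514/7 (m = 216 + (⅐)*2 = 216 + 2/7 = 1514/7 ≈ 216.29)
(t(-5, (-3 - 4)*(-6 + 2)) + m)*((-7 + v)*5) = ((-5 - 2*(-3 - 4)*(-6 + 2)) + 1514/7)*((-7 + 1)*5) = ((-5 - (-14)*(-4)) + 1514/7)*(-6*5) = ((-5 - 2*28) + 1514/7)*(-30) = ((-5 - 56) + 1514/7)*(-30) = (-61 + 1514/7)*(-30) = (1087/7)*(-30) = -32610/7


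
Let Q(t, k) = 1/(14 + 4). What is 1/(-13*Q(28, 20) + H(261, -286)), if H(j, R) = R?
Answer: -18/5161 ≈ -0.0034877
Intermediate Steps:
Q(t, k) = 1/18
1/(-13*Q(28, 20) + H(261, -286)) = 1/(-13*1/18 - 286) = 1/(-13/18 - 286) = 1/(-5161/18) = -18/5161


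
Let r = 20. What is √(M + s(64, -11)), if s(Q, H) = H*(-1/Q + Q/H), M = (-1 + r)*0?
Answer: 37*√3/8 ≈ 8.0107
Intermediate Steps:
M = 0 (M = (-1 + 20)*0 = 19*0 = 0)
√(M + s(64, -11)) = √(0 + (64 - 1*(-11)/64)) = √(0 + (64 - 1*(-11)*1/64)) = √(0 + (64 + 11/64)) = √(0 + 4107/64) = √(4107/64) = 37*√3/8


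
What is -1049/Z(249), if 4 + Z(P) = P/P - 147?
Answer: 1049/150 ≈ 6.9933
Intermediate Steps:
Z(P) = -150 (Z(P) = -4 + (P/P - 147) = -4 + (1 - 147) = -4 - 146 = -150)
-1049/Z(249) = -1049/(-150) = -1049*(-1/150) = 1049/150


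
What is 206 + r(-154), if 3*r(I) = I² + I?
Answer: 8060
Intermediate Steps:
r(I) = I/3 + I²/3 (r(I) = (I² + I)/3 = (I + I²)/3 = I/3 + I²/3)
206 + r(-154) = 206 + (⅓)*(-154)*(1 - 154) = 206 + (⅓)*(-154)*(-153) = 206 + 7854 = 8060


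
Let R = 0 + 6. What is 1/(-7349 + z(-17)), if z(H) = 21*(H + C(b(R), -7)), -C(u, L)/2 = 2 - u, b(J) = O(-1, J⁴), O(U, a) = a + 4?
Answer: 1/46810 ≈ 2.1363e-5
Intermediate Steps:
R = 6
O(U, a) = 4 + a
b(J) = 4 + J⁴
C(u, L) = -4 + 2*u (C(u, L) = -2*(2 - u) = -4 + 2*u)
z(H) = 54516 + 21*H (z(H) = 21*(H + (-4 + 2*(4 + 6⁴))) = 21*(H + (-4 + 2*(4 + 1296))) = 21*(H + (-4 + 2*1300)) = 21*(H + (-4 + 2600)) = 21*(H + 2596) = 21*(2596 + H) = 54516 + 21*H)
1/(-7349 + z(-17)) = 1/(-7349 + (54516 + 21*(-17))) = 1/(-7349 + (54516 - 357)) = 1/(-7349 + 54159) = 1/46810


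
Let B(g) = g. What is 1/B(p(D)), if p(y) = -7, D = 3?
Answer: -1/7 ≈ -0.14286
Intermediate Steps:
1/B(p(D)) = 1/(-7) = -1/7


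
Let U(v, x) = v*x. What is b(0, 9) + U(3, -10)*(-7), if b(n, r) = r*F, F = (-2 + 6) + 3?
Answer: 273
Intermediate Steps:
F = 7 (F = 4 + 3 = 7)
b(n, r) = 7*r (b(n, r) = r*7 = 7*r)
b(0, 9) + U(3, -10)*(-7) = 7*9 + (3*(-10))*(-7) = 63 - 30*(-7) = 63 + 210 = 273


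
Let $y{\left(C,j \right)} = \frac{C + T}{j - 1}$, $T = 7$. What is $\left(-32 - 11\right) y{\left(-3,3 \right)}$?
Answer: $-86$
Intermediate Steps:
$y{\left(C,j \right)} = \frac{7 + C}{-1 + j}$ ($y{\left(C,j \right)} = \frac{C + 7}{j - 1} = \frac{7 + C}{-1 + j}$)
$\left(-32 - 11\right) y{\left(-3,3 \right)} = \left(-32 - 11\right) \frac{7 - 3}{-1 + 3} = - 43 \cdot \frac{1}{2} \cdot 4 = \left(-43\right) 2 = -86$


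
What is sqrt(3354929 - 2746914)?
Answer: sqrt(608015) ≈ 779.75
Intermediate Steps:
sqrt(3354929 - 2746914) = sqrt(608015)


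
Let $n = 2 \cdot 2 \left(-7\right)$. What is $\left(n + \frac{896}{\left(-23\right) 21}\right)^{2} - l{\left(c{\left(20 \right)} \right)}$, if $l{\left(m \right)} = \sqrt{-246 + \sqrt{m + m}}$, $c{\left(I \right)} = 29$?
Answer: $\frac{4243600}{4761} - \sqrt{-246 + \sqrt{58}} \approx 891.33 - 15.44 i$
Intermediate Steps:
$n = -28$ ($n = 4 \left(-7\right) = -28$)
$l{\left(m \right)} = \sqrt{-246 + \sqrt{2} \sqrt{m}}$ ($l{\left(m \right)} = \sqrt{-246 + \sqrt{2 m}} = \sqrt{-246 + \sqrt{2} \sqrt{m}}$)
$\left(n + \frac{896}{\left(-23\right) 21}\right)^{2} - l{\left(c{\left(20 \right)} \right)} = \left(-28 + \frac{896}{\left(-23\right) 21}\right)^{2} - \sqrt{-246 + \sqrt{2} \sqrt{29}} = \left(-28 + \frac{896}{-483}\right)^{2} - \sqrt{-246 + \sqrt{58}} = \left(-28 + 896 \left(- \frac{1}{483}\right)\right)^{2} - \sqrt{-246 + \sqrt{58}} = \left(-28 - \frac{128}{69}\right)^{2} - \sqrt{-246 + \sqrt{58}} = \left(- \frac{2060}{69}\right)^{2} - \sqrt{-246 + \sqrt{58}} = \frac{4243600}{4761} - \sqrt{-246 + \sqrt{58}}$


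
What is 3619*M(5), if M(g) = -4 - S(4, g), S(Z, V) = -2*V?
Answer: 21714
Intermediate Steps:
M(g) = -4 + 2*g (M(g) = -4 - (-2)*g = -4 + 2*g)
3619*M(5) = 3619*(-4 + 2*5) = 3619*(-4 + 10) = 3619*6 = 21714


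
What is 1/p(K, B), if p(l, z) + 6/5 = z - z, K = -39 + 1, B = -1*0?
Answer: -5/6 ≈ -0.83333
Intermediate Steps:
B = 0
K = -38
p(l, z) = -6/5 (p(l, z) = -6/5 + (z - z) = -6/5 + 0 = -6/5)
1/p(K, B) = 1/(-6/5) = -5/6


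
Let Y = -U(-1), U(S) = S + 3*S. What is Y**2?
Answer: 16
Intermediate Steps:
U(S) = 4*S
Y = 4 (Y = -4*(-1) = -1*(-4) = 4)
Y**2 = 4**2 = 16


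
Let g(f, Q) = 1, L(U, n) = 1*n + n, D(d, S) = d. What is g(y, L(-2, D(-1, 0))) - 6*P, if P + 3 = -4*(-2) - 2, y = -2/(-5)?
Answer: -17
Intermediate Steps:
L(U, n) = 2*n (L(U, n) = n + n = 2*n)
y = ⅖ (y = -2*(-⅕) = ⅖ ≈ 0.40000)
P = 3 (P = -3 + (-4*(-2) - 2) = -3 + (8 - 2) = -3 + 6 = 3)
g(y, L(-2, D(-1, 0))) - 6*P = 1 - 6*3 = 1 - 18 = -17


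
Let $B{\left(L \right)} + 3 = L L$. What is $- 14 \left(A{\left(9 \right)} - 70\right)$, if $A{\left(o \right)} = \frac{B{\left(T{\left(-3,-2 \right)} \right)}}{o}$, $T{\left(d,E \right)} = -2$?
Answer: $\frac{8806}{9} \approx 978.44$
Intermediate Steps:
$B{\left(L \right)} = -3 + L^{2}$ ($B{\left(L \right)} = -3 + L L = -3 + L^{2}$)
$A{\left(o \right)} = \frac{1}{o}$ ($A{\left(o \right)} = \frac{-3 + \left(-2\right)^{2}}{o} = \frac{-3 + 4}{o} = 1 \frac{1}{o} = \frac{1}{o}$)
$- 14 \left(A{\left(9 \right)} - 70\right) = - 14 \left(\frac{1}{9} - 70\right) = \left(-14\right) \left(- \frac{629}{9}\right) = \frac{8806}{9}$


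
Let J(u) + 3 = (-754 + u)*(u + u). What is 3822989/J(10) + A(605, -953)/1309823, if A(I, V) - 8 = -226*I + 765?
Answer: -5009462368978/19494095709 ≈ -256.97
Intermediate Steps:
A(I, V) = 773 - 226*I (A(I, V) = 8 + (-226*I + 765) = 8 + (765 - 226*I) = 773 - 226*I)
J(u) = -3 + 2*u*(-754 + u) (J(u) = -3 + (-754 + u)*(u + u) = -3 + (-754 + u)*(2*u) = -3 + 2*u*(-754 + u))
3822989/J(10) + A(605, -953)/1309823 = 3822989/(-3 - 1508*10 + 2*10**2) + (773 - 226*605)/1309823 = 3822989/(-3 - 15080 + 2*100) + (773 - 136730)*(1/1309823) = 3822989/(-3 - 15080 + 200) - 135957*1/1309823 = 3822989/(-14883) - 135957/1309823 = 3822989*(-1/14883) - 135957/1309823 = -3822989/14883 - 135957/1309823 = -5009462368978/19494095709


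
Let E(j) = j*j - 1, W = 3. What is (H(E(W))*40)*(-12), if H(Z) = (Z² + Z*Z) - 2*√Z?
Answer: -61440 + 1920*√2 ≈ -58725.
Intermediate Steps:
E(j) = -1 + j² (E(j) = j² - 1 = -1 + j²)
H(Z) = -2*√Z + 2*Z² (H(Z) = (Z² + Z²) - 2*√Z = 2*Z² - 2*√Z = -2*√Z + 2*Z²)
(H(E(W))*40)*(-12) = ((-2*√(-1 + 3²) + 2*(-1 + 3²)²)*40)*(-12) = ((-2*√(-1 + 9) + 2*(-1 + 9)²)*40)*(-12) = ((-4*√2 + 2*8²)*40)*(-12) = ((-4*√2 + 2*64)*40)*(-12) = ((-4*√2 + 128)*40)*(-12) = ((128 - 4*√2)*40)*(-12) = (5120 - 160*√2)*(-12) = -61440 + 1920*√2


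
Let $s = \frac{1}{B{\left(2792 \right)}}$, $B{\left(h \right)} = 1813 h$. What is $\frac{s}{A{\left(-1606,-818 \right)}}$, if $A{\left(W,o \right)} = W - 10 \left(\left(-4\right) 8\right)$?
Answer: $- \frac{1}{6509598256} \approx -1.5362 \cdot 10^{-10}$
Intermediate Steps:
$A{\left(W,o \right)} = 320 + W$ ($A{\left(W,o \right)} = W - -320 = W + 320 = 320 + W$)
$s = \frac{1}{5061896}$ ($s = \frac{1}{1813 \cdot 2792} = \frac{1}{5061896} \approx 1.9755 \cdot 10^{-7}$)
$\frac{s}{A{\left(-1606,-818 \right)}} = \frac{1}{5061896 \left(320 - 1606\right)} = \frac{1}{5061896 \left(-1286\right)} = \frac{1}{5061896} \left(- \frac{1}{1286}\right) = - \frac{1}{6509598256}$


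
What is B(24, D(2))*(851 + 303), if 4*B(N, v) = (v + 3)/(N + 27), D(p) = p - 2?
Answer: 577/34 ≈ 16.971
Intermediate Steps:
D(p) = -2 + p
B(N, v) = (3 + v)/(4*(27 + N)) (B(N, v) = ((v + 3)/(N + 27))/4 = ((3 + v)/(27 + N))/4 = (3 + v)/(4*(27 + N)))
B(24, D(2))*(851 + 303) = ((3 + (-2 + 2))/(4*(27 + 24)))*(851 + 303) = ((1/4)*(3 + 0)/51)*1154 = ((1/4)*(1/51)*3)*1154 = (1/68)*1154 = 577/34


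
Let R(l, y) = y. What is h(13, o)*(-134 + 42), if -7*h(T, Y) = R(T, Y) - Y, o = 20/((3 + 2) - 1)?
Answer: 0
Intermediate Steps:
o = 5 (o = 20/(5 - 1) = 20/4 = 20*(¼) = 5)
h(T, Y) = 0 (h(T, Y) = -(Y - Y)/7 = -⅐*0 = 0)
h(13, o)*(-134 + 42) = 0*(-134 + 42) = 0*(-92) = 0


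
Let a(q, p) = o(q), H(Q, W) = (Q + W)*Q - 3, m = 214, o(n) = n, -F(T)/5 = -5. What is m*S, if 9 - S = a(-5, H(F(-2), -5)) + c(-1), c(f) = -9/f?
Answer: 1070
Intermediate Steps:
F(T) = 25 (F(T) = -5*(-5) = 25)
H(Q, W) = -3 + Q*(Q + W) (H(Q, W) = Q*(Q + W) - 3 = -3 + Q*(Q + W))
a(q, p) = q
S = 5 (S = 9 - (-5 - 9/(-1)) = 9 - (-5 - 9*(-1)) = 9 - (-5 + 9) = 9 - 1*4 = 9 - 4 = 5)
m*S = 214*5 = 1070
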